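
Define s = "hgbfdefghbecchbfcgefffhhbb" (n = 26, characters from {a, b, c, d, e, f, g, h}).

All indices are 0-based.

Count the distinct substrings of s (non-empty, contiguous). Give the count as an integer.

rank→(start, suffix):
  0 → (25, 'b')
  1 → (24, 'bb')
  2 → (9, 'becchbfcgefffhhbb')
  3 → (14, 'bfcgefffhhbb')
  4 → (2, 'bfdefghbecchbfcgefffhhbb')
  5 → (11, 'cchbfcgefffhhbb')
  6 → (16, 'cgefffhhbb')
  7 → (12, 'chbfcgefffhhbb')
  8 → (4, 'defghbecchbfcgefffhhbb')
  9 → (10, 'ecchbfcgefffhhbb')
  10 → (18, 'efffhhbb')
  11 → (5, 'efghbecchbfcgefffhhbb')
  12 → (15, 'fcgefffhhbb')
  13 → (3, 'fdefghbecchbfcgefffhhbb')
  14 → (19, 'fffhhbb')
  15 → (20, 'ffhhbb')
  16 → (6, 'fghbecchbfcgefffhhbb')
  17 → (21, 'fhhbb')
  18 → (1, 'gbfdefghbecchbfcgefffhhbb')
  19 → (17, 'gefffhhbb')
  20 → (7, 'ghbecchbfcgefffhhbb')
  21 → (23, 'hbb')
  22 → (8, 'hbecchbfcgefffhhbb')
  23 → (13, 'hbfcgefffhhbb')
  24 → (0, 'hgbfdefghbecchbfcgefffhhbb')
  25 → (22, 'hhbb')

SA = [25, 24, 9, 14, 2, 11, 16, 12, 4, 10, 18, 5, 15, 3, 19, 20, 6, 21, 1, 17, 7, 23, 8, 13, 0, 22]
i: (SA[i-1],SA[i]) lcp shared
  1: (25,24) 1 'b'
  2: (24,9) 1 'b'
  3: (9,14) 1 'b'
  4: (14,2) 2 'bf'
  5: (2,11) 0 ''
  6: (11,16) 1 'c'
  7: (16,12) 1 'c'
  8: (12,4) 0 ''
  9: (4,10) 0 ''
  10: (10,18) 1 'e'
  11: (18,5) 2 'ef'
  12: (5,15) 0 ''
  13: (15,3) 1 'f'
  14: (3,19) 1 'f'
  15: (19,20) 2 'ff'
  16: (20,6) 1 'f'
  17: (6,21) 1 'f'
  18: (21,1) 0 ''
  19: (1,17) 1 'g'
  20: (17,7) 1 'g'
  21: (7,23) 0 ''
  22: (23,8) 2 'hb'
  23: (8,13) 2 'hb'
  24: (13,0) 1 'h'
  25: (0,22) 1 'h'

n(n+1)/2 = 26·27/2 = 351
Σ LCP = 0 + 1 + 1 + 1 + 2 + 0 + 1 + 1 + 0 + 0 + 1 + 2 + 0 + 1 + 1 + 2 + 1 + 1 + 0 + 1 + 1 + 0 + 2 + 2 + 1 + 1 = 24
distinct = 351 − 24 = 327

327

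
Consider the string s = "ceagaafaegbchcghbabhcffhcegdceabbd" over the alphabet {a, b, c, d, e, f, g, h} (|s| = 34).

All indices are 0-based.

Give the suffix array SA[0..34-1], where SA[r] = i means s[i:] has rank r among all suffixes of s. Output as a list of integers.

rank | idx | suffix
   0 |   4 | aafaegbchcghbabhcffhcegdceabbd
   1 |  30 | abbd
   2 |  17 | abhcffhcegdceabbd
   3 |   7 | aegbchcghbabhcffhcegdceabbd
   4 |   5 | afaegbchcghbabhcffhcegdceabbd
   5 |   2 | agaafaegbchcghbabhcffhcegdceabbd
   6 |  16 | babhcffhcegdceabbd
   7 |  31 | bbd
   8 |  10 | bchcghbabhcffhcegdceabbd
   9 |  32 | bd
  10 |  18 | bhcffhcegdceabbd
  11 |  28 | ceabbd
  12 |   0 | ceagaafaegbchcghbabhcffhcegdceabbd
  13 |  24 | cegdceabbd
  14 |  20 | cffhcegdceabbd
  15 |  13 | cghbabhcffhcegdceabbd
  16 |  11 | chcghbabhcffhcegdceabbd
  17 |  33 | d
  18 |  27 | dceabbd
  19 |  29 | eabbd
  20 |   1 | eagaafaegbchcghbabhcffhcegdceabbd
  21 |   8 | egbchcghbabhcffhcegdceabbd
  22 |  25 | egdceabbd
  23 |   6 | faegbchcghbabhcffhcegdceabbd
  24 |  21 | ffhcegdceabbd
  25 |  22 | fhcegdceabbd
  26 |   3 | gaafaegbchcghbabhcffhcegdceabbd
  27 |   9 | gbchcghbabhcffhcegdceabbd
  28 |  26 | gdceabbd
  29 |  14 | ghbabhcffhcegdceabbd
  30 |  15 | hbabhcffhcegdceabbd
  31 |  23 | hcegdceabbd
  32 |  19 | hcffhcegdceabbd
  33 |  12 | hcghbabhcffhcegdceabbd

[4, 30, 17, 7, 5, 2, 16, 31, 10, 32, 18, 28, 0, 24, 20, 13, 11, 33, 27, 29, 1, 8, 25, 6, 21, 22, 3, 9, 26, 14, 15, 23, 19, 12]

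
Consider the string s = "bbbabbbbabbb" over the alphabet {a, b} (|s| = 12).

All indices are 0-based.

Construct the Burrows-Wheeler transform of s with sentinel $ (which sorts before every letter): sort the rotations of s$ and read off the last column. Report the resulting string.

bbbbbbbbbab$a

rank  rotation       last
    0  $bbbabbbbabbb  b
    1  abbb$bbbabbbb  b
    2  abbbbabbb$bbb  b
    3  b$bbbabbbbabb  b
    4  babbb$bbbabbb  b
    5  babbbbabbb$bb  b
    6  bb$bbbabbbbab  b
    7  bbabbb$bbbabb  b
    8  bbabbbbabbb$b  b
    9  bbb$bbbabbbba  a
   10  bbbabbb$bbbab  b
   11  bbbabbbbabbb$  $
   12  bbbbabbb$bbba  a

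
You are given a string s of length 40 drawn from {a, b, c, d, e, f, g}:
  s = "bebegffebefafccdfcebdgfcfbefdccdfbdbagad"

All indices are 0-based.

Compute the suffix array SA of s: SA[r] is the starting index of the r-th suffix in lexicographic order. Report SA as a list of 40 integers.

rank→(start, suffix):
  0 → (38, 'ad')
  1 → (11, 'afccdfcebdgfcfbefdccdfbdbagad')
  2 → (36, 'agad')
  3 → (35, 'bagad')
  4 → (33, 'bdbagad')
  5 → (19, 'bdgfcfbefdccdfbdbagad')
  6 → (0, 'bebegffebefafccdfcebdgfcfbefdccdfbdbagad')
  7 → (8, 'befafccdfcebdgfcfbefdccdfbdbagad')
  8 → (25, 'befdccdfbdbagad')
  9 → (2, 'begffebefafccdfcebdgfcfbefdccdfbdbagad')
  10 → (29, 'ccdfbdbagad')
  11 → (13, 'ccdfcebdgfcfbefdccdfbdbagad')
  12 → (30, 'cdfbdbagad')
  13 → (14, 'cdfcebdgfcfbefdccdfbdbagad')
  14 → (17, 'cebdgfcfbefdccdfbdbagad')
  15 → (23, 'cfbefdccdfbdbagad')
  16 → (39, 'd')
  17 → (34, 'dbagad')
  18 → (28, 'dccdfbdbagad')
  19 → (31, 'dfbdbagad')
  20 → (15, 'dfcebdgfcfbefdccdfbdbagad')
  21 → (20, 'dgfcfbefdccdfbdbagad')
  22 → (18, 'ebdgfcfbefdccdfbdbagad')
  23 → (7, 'ebefafccdfcebdgfcfbefdccdfbdbagad')
  24 → (1, 'ebegffebefafccdfcebdgfcfbefdccdfbdbagad')
  25 → (9, 'efafccdfcebdgfcfbefdccdfbdbagad')
  26 → (26, 'efdccdfbdbagad')
  27 → (3, 'egffebefafccdfcebdgfcfbefdccdfbdbagad')
  28 → (10, 'fafccdfcebdgfcfbefdccdfbdbagad')
  29 → (32, 'fbdbagad')
  30 → (24, 'fbefdccdfbdbagad')
  31 → (12, 'fccdfcebdgfcfbefdccdfbdbagad')
  32 → (16, 'fcebdgfcfbefdccdfbdbagad')
  33 → (22, 'fcfbefdccdfbdbagad')
  34 → (27, 'fdccdfbdbagad')
  35 → (6, 'febefafccdfcebdgfcfbefdccdfbdbagad')
  36 → (5, 'ffebefafccdfcebdgfcfbefdccdfbdbagad')
  37 → (37, 'gad')
  38 → (21, 'gfcfbefdccdfbdbagad')
  39 → (4, 'gffebefafccdfcebdgfcfbefdccdfbdbagad')

[38, 11, 36, 35, 33, 19, 0, 8, 25, 2, 29, 13, 30, 14, 17, 23, 39, 34, 28, 31, 15, 20, 18, 7, 1, 9, 26, 3, 10, 32, 24, 12, 16, 22, 27, 6, 5, 37, 21, 4]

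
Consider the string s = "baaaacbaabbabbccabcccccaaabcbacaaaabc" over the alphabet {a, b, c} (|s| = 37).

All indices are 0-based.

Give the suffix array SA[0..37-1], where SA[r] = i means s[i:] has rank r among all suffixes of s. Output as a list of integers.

[31, 1, 32, 23, 2, 7, 33, 24, 3, 8, 11, 34, 25, 16, 29, 4, 0, 6, 10, 28, 9, 12, 35, 26, 13, 17, 36, 30, 22, 15, 5, 27, 21, 14, 20, 19, 18]

rank | idx | suffix
   0 |  31 | aaaabc
   1 |   1 | aaaacbaabbabbccabcccccaaabcbacaaaabc
   2 |  32 | aaabc
   3 |  23 | aaabcbacaaaabc
   4 |   2 | aaacbaabbabbccabcccccaaabcbacaaaabc
   5 |   7 | aabbabbccabcccccaaabcbacaaaabc
   6 |  33 | aabc
   7 |  24 | aabcbacaaaabc
   8 |   3 | aacbaabbabbccabcccccaaabcbacaaaabc
   9 |   8 | abbabbccabcccccaaabcbacaaaabc
  10 |  11 | abbccabcccccaaabcbacaaaabc
  11 |  34 | abc
  12 |  25 | abcbacaaaabc
  13 |  16 | abcccccaaabcbacaaaabc
  14 |  29 | acaaaabc
  15 |   4 | acbaabbabbccabcccccaaabcbacaaaabc
  16 |   0 | baaaacbaabbabbccabcccccaaabcbacaaaabc
  17 |   6 | baabbabbccabcccccaaabcbacaaaabc
  18 |  10 | babbccabcccccaaabcbacaaaabc
  19 |  28 | bacaaaabc
  20 |   9 | bbabbccabcccccaaabcbacaaaabc
  21 |  12 | bbccabcccccaaabcbacaaaabc
  22 |  35 | bc
  23 |  26 | bcbacaaaabc
  24 |  13 | bccabcccccaaabcbacaaaabc
  25 |  17 | bcccccaaabcbacaaaabc
  26 |  36 | c
  27 |  30 | caaaabc
  28 |  22 | caaabcbacaaaabc
  29 |  15 | cabcccccaaabcbacaaaabc
  30 |   5 | cbaabbabbccabcccccaaabcbacaaaabc
  31 |  27 | cbacaaaabc
  32 |  21 | ccaaabcbacaaaabc
  33 |  14 | ccabcccccaaabcbacaaaabc
  34 |  20 | cccaaabcbacaaaabc
  35 |  19 | ccccaaabcbacaaaabc
  36 |  18 | cccccaaabcbacaaaabc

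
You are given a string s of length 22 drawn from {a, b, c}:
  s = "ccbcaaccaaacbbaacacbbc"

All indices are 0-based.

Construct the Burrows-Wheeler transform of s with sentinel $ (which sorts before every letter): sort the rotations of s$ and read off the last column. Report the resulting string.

rank  rotation                 last
    0  $ccbcaaccaaacbbaacacbbc  c
    1  aaacbbaacacbbc$ccbcaacc  c
    2  aacacbbc$ccbcaaccaaacbb  b
    3  aacbbaacacbbc$ccbcaacca  a
    4  aaccaaacbbaacacbbc$ccbc  c
    5  acacbbc$ccbcaaccaaacbba  a
    6  acbbaacacbbc$ccbcaaccaa  a
    7  acbbc$ccbcaaccaaacbbaac  c
    8  accaaacbbaacacbbc$ccbca  a
    9  baacacbbc$ccbcaaccaaacb  b
   10  bbaacacbbc$ccbcaaccaaac  c
   11  bbc$ccbcaaccaaacbbaacac  c
   12  bc$ccbcaaccaaacbbaacacb  b
   13  bcaaccaaacbbaacacbbc$cc  c
   14  c$ccbcaaccaaacbbaacacbb  b
   15  caaacbbaacacbbc$ccbcaac  c
   16  caaccaaacbbaacacbbc$ccb  b
   17  cacbbc$ccbcaaccaaacbbaa  a
   18  cbbaacacbbc$ccbcaaccaaa  a
   19  cbbc$ccbcaaccaaacbbaaca  a
   20  cbcaaccaaacbbaacacbbc$c  c
   21  ccaaacbbaacacbbc$ccbcaa  a
   22  ccbcaaccaaacbbaacacbbc$  $

ccbacaacabccbcbcbaaaca$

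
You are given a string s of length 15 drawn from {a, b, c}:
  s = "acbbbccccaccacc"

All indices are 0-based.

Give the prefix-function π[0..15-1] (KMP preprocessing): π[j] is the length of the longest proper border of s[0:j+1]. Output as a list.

[0, 0, 0, 0, 0, 0, 0, 0, 0, 1, 2, 0, 1, 2, 0]

π[0] = 0
j=1 s[j]='c': π[1]=0 (border '')
j=2 s[j]='b': π[2]=0 (border '')
j=3 s[j]='b': π[3]=0 (border '')
j=4 s[j]='b': π[4]=0 (border '')
j=5 s[j]='c': π[5]=0 (border '')
j=6 s[j]='c': π[6]=0 (border '')
j=7 s[j]='c': π[7]=0 (border '')
j=8 s[j]='c': π[8]=0 (border '')
j=9 s[j]='a': π[9]=1 (border 'a')
j=10 s[j]='c': π[10]=2 (border 'ac')
j=11 s[j]='c': k: 2→0; π[11]=0 (border '')
j=12 s[j]='a': π[12]=1 (border 'a')
j=13 s[j]='c': π[13]=2 (border 'ac')
j=14 s[j]='c': k: 2→0; π[14]=0 (border '')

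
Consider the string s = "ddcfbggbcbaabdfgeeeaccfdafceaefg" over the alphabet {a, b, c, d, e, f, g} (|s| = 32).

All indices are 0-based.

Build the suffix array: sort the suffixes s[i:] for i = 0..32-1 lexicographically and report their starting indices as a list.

[10, 11, 19, 28, 24, 9, 7, 12, 4, 8, 20, 26, 2, 21, 23, 1, 0, 13, 18, 27, 17, 16, 29, 3, 25, 22, 30, 14, 31, 6, 15, 5]

rank→(start, suffix):
  0 → (10, 'aabdfgeeeaccfdafceaefg')
  1 → (11, 'abdfgeeeaccfdafceaefg')
  2 → (19, 'accfdafceaefg')
  3 → (28, 'aefg')
  4 → (24, 'afceaefg')
  5 → (9, 'baabdfgeeeaccfdafceaefg')
  6 → (7, 'bcbaabdfgeeeaccfdafceaefg')
  7 → (12, 'bdfgeeeaccfdafceaefg')
  8 → (4, 'bggbcbaabdfgeeeaccfdafceaefg')
  9 → (8, 'cbaabdfgeeeaccfdafceaefg')
  10 → (20, 'ccfdafceaefg')
  11 → (26, 'ceaefg')
  12 → (2, 'cfbggbcbaabdfgeeeaccfdafceaefg')
  13 → (21, 'cfdafceaefg')
  14 → (23, 'dafceaefg')
  15 → (1, 'dcfbggbcbaabdfgeeeaccfdafceaefg')
  16 → (0, 'ddcfbggbcbaabdfgeeeaccfdafceaefg')
  17 → (13, 'dfgeeeaccfdafceaefg')
  18 → (18, 'eaccfdafceaefg')
  19 → (27, 'eaefg')
  20 → (17, 'eeaccfdafceaefg')
  21 → (16, 'eeeaccfdafceaefg')
  22 → (29, 'efg')
  23 → (3, 'fbggbcbaabdfgeeeaccfdafceaefg')
  24 → (25, 'fceaefg')
  25 → (22, 'fdafceaefg')
  26 → (30, 'fg')
  27 → (14, 'fgeeeaccfdafceaefg')
  28 → (31, 'g')
  29 → (6, 'gbcbaabdfgeeeaccfdafceaefg')
  30 → (15, 'geeeaccfdafceaefg')
  31 → (5, 'ggbcbaabdfgeeeaccfdafceaefg')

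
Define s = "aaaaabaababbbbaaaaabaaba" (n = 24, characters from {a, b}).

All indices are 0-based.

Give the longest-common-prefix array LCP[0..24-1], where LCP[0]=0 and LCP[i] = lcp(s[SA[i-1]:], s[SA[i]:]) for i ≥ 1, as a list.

[0, 1, 10, 4, 9, 3, 8, 2, 4, 7, 4, 1, 3, 6, 3, 2, 0, 2, 3, 5, 2, 1, 2, 3]

rank→(start, suffix):
  0 → (23, 'a')
  1 → (14, 'aaaaabaaba')
  2 → (0, 'aaaaabaababbbbaaaaabaaba')
  3 → (15, 'aaaabaaba')
  4 → (1, 'aaaabaababbbbaaaaabaaba')
  5 → (16, 'aaabaaba')
  6 → (2, 'aaabaababbbbaaaaabaaba')
  7 → (20, 'aaba')
  8 → (17, 'aabaaba')
  9 → (3, 'aabaababbbbaaaaabaaba')
  10 → (6, 'aababbbbaaaaabaaba')
  11 → (21, 'aba')
  12 → (18, 'abaaba')
  13 → (4, 'abaababbbbaaaaabaaba')
  14 → (7, 'ababbbbaaaaabaaba')
  15 → (9, 'abbbbaaaaabaaba')
  16 → (22, 'ba')
  17 → (13, 'baaaaabaaba')
  18 → (19, 'baaba')
  19 → (5, 'baababbbbaaaaabaaba')
  20 → (8, 'babbbbaaaaabaaba')
  21 → (12, 'bbaaaaabaaba')
  22 → (11, 'bbbaaaaabaaba')
  23 → (10, 'bbbbaaaaabaaba')

SA = [23, 14, 0, 15, 1, 16, 2, 20, 17, 3, 6, 21, 18, 4, 7, 9, 22, 13, 19, 5, 8, 12, 11, 10]
rank  pair      lcp
   1  s[23:],s[14:]  1  'a'
   2  s[14:],s[0:]  10  'aaaaabaaba'
   3  s[0:],s[15:]  4  'aaaa'
   4  s[15:],s[1:]  9  'aaaabaaba'
   5  s[1:],s[16:]  3  'aaa'
   6  s[16:],s[2:]  8  'aaabaaba'
   7  s[2:],s[20:]  2  'aa'
   8  s[20:],s[17:]  4  'aaba'
   9  s[17:],s[3:]  7  'aabaaba'
  10  s[3:],s[6:]  4  'aaba'
  11  s[6:],s[21:]  1  'a'
  12  s[21:],s[18:]  3  'aba'
  13  s[18:],s[4:]  6  'abaaba'
  14  s[4:],s[7:]  3  'aba'
  15  s[7:],s[9:]  2  'ab'
  16  s[9:],s[22:]  0  ''
  17  s[22:],s[13:]  2  'ba'
  18  s[13:],s[19:]  3  'baa'
  19  s[19:],s[5:]  5  'baaba'
  20  s[5:],s[8:]  2  'ba'
  21  s[8:],s[12:]  1  'b'
  22  s[12:],s[11:]  2  'bb'
  23  s[11:],s[10:]  3  'bbb'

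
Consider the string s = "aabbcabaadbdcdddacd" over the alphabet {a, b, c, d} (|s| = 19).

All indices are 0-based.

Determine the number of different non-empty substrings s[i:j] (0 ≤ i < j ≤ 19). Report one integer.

rank→(start, suffix):
  0 → (0, 'aabbcabaadbdcdddacd')
  1 → (7, 'aadbdcdddacd')
  2 → (5, 'abaadbdcdddacd')
  3 → (1, 'abbcabaadbdcdddacd')
  4 → (16, 'acd')
  5 → (8, 'adbdcdddacd')
  6 → (6, 'baadbdcdddacd')
  7 → (2, 'bbcabaadbdcdddacd')
  8 → (3, 'bcabaadbdcdddacd')
  9 → (10, 'bdcdddacd')
  10 → (4, 'cabaadbdcdddacd')
  11 → (17, 'cd')
  12 → (12, 'cdddacd')
  13 → (18, 'd')
  14 → (15, 'dacd')
  15 → (9, 'dbdcdddacd')
  16 → (11, 'dcdddacd')
  17 → (14, 'ddacd')
  18 → (13, 'dddacd')

SA = [0, 7, 5, 1, 16, 8, 6, 2, 3, 10, 4, 17, 12, 18, 15, 9, 11, 14, 13]
i: (SA[i-1],SA[i]) lcp shared
  1: (0,7) 2 'aa'
  2: (7,5) 1 'a'
  3: (5,1) 2 'ab'
  4: (1,16) 1 'a'
  5: (16,8) 1 'a'
  6: (8,6) 0 ''
  7: (6,2) 1 'b'
  8: (2,3) 1 'b'
  9: (3,10) 1 'b'
  10: (10,4) 0 ''
  11: (4,17) 1 'c'
  12: (17,12) 2 'cd'
  13: (12,18) 0 ''
  14: (18,15) 1 'd'
  15: (15,9) 1 'd'
  16: (9,11) 1 'd'
  17: (11,14) 1 'd'
  18: (14,13) 2 'dd'

n(n+1)/2 = 19·20/2 = 190
Σ LCP = 0 + 2 + 1 + 2 + 1 + 1 + 0 + 1 + 1 + 1 + 0 + 1 + 2 + 0 + 1 + 1 + 1 + 1 + 2 = 19
distinct = 190 − 19 = 171

171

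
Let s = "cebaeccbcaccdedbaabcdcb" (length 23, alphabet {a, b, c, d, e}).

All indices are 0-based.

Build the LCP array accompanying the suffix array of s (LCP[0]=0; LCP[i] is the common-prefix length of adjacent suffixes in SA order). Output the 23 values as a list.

rank | idx | suffix
   0 |  16 | aabcdcb
   1 |  17 | abcdcb
   2 |   9 | accdedbaabcdcb
   3 |   3 | aeccbcaccdedbaabcdcb
   4 |  22 | b
   5 |  15 | baabcdcb
   6 |   2 | baeccbcaccdedbaabcdcb
   7 |   7 | bcaccdedbaabcdcb
   8 |  18 | bcdcb
   9 |   8 | caccdedbaabcdcb
  10 |  21 | cb
  11 |   6 | cbcaccdedbaabcdcb
  12 |   5 | ccbcaccdedbaabcdcb
  13 |  10 | ccdedbaabcdcb
  14 |  19 | cdcb
  15 |  11 | cdedbaabcdcb
  16 |   0 | cebaeccbcaccdedbaabcdcb
  17 |  14 | dbaabcdcb
  18 |  20 | dcb
  19 |  12 | dedbaabcdcb
  20 |   1 | ebaeccbcaccdedbaabcdcb
  21 |   4 | eccbcaccdedbaabcdcb
  22 |  13 | edbaabcdcb

SA = [16, 17, 9, 3, 22, 15, 2, 7, 18, 8, 21, 6, 5, 10, 19, 11, 0, 14, 20, 12, 1, 4, 13]
[i] adj suffixes → lcp
  [1] 16/17 → 1 ('a')
  [2] 17/9 → 1 ('a')
  [3] 9/3 → 1 ('a')
  [4] 3/22 → 0 ('')
  [5] 22/15 → 1 ('b')
  [6] 15/2 → 2 ('ba')
  [7] 2/7 → 1 ('b')
  [8] 7/18 → 2 ('bc')
  [9] 18/8 → 0 ('')
  [10] 8/21 → 1 ('c')
  [11] 21/6 → 2 ('cb')
  [12] 6/5 → 1 ('c')
  [13] 5/10 → 2 ('cc')
  [14] 10/19 → 1 ('c')
  [15] 19/11 → 2 ('cd')
  [16] 11/0 → 1 ('c')
  [17] 0/14 → 0 ('')
  [18] 14/20 → 1 ('d')
  [19] 20/12 → 1 ('d')
  [20] 12/1 → 0 ('')
  [21] 1/4 → 1 ('e')
  [22] 4/13 → 1 ('e')

[0, 1, 1, 1, 0, 1, 2, 1, 2, 0, 1, 2, 1, 2, 1, 2, 1, 0, 1, 1, 0, 1, 1]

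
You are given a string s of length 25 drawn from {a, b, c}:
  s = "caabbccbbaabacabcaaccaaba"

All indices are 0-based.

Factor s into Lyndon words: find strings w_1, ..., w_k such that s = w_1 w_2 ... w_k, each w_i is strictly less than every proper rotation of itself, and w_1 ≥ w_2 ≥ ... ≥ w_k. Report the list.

emit factor 1: 'c' (i=0, period=1)
emit factor 2: 'aabbccbb' (i=1, period=8)
emit factor 3: 'aabacabcaacc' (i=9, period=12)
emit factor 4: 'aab' (i=21, period=3)
emit factor 5: 'a' (i=24, period=1)

["c", "aabbccbb", "aabacabcaacc", "aab", "a"]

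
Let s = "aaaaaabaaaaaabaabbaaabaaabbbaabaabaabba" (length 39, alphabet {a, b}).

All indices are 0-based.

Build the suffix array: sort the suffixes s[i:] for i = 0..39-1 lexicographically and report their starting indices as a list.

[38, 0, 7, 1, 8, 2, 9, 3, 18, 10, 22, 4, 19, 28, 31, 11, 34, 14, 23, 5, 20, 29, 32, 12, 35, 15, 24, 37, 6, 17, 21, 27, 30, 33, 13, 36, 16, 26, 25]

sorted suffixes:
  #0 SA[0]=38  'a'
  #1 SA[1]=0  'aaaaaabaaaaaabaabbaaabaaabbbaabaabaabba'
  #2 SA[2]=7  'aaaaaabaabbaaabaaabbbaabaabaabba'
  #3 SA[3]=1  'aaaaabaaaaaabaabbaaabaaabbbaabaabaabba'
  #4 SA[4]=8  'aaaaabaabbaaabaaabbbaabaabaabba'
  #5 SA[5]=2  'aaaabaaaaaabaabbaaabaaabbbaabaabaabba'
  #6 SA[6]=9  'aaaabaabbaaabaaabbbaabaabaabba'
  #7 SA[7]=3  'aaabaaaaaabaabbaaabaaabbbaabaabaabba'
  #8 SA[8]=18  'aaabaaabbbaabaabaabba'
  #9 SA[9]=10  'aaabaabbaaabaaabbbaabaabaabba'
  #10 SA[10]=22  'aaabbbaabaabaabba'
  #11 SA[11]=4  'aabaaaaaabaabbaaabaaabbbaabaabaabba'
  #12 SA[12]=19  'aabaaabbbaabaabaabba'
  #13 SA[13]=28  'aabaabaabba'
  #14 SA[14]=31  'aabaabba'
  #15 SA[15]=11  'aabaabbaaabaaabbbaabaabaabba'
  #16 SA[16]=34  'aabba'
  #17 SA[17]=14  'aabbaaabaaabbbaabaabaabba'
  #18 SA[18]=23  'aabbbaabaabaabba'
  #19 SA[19]=5  'abaaaaaabaabbaaabaaabbbaabaabaabba'
  #20 SA[20]=20  'abaaabbbaabaabaabba'
  #21 SA[21]=29  'abaabaabba'
  #22 SA[22]=32  'abaabba'
  #23 SA[23]=12  'abaabbaaabaaabbbaabaabaabba'
  #24 SA[24]=35  'abba'
  #25 SA[25]=15  'abbaaabaaabbbaabaabaabba'
  #26 SA[26]=24  'abbbaabaabaabba'
  #27 SA[27]=37  'ba'
  #28 SA[28]=6  'baaaaaabaabbaaabaaabbbaabaabaabba'
  #29 SA[29]=17  'baaabaaabbbaabaabaabba'
  #30 SA[30]=21  'baaabbbaabaabaabba'
  #31 SA[31]=27  'baabaabaabba'
  #32 SA[32]=30  'baabaabba'
  #33 SA[33]=33  'baabba'
  #34 SA[34]=13  'baabbaaabaaabbbaabaabaabba'
  #35 SA[35]=36  'bba'
  #36 SA[36]=16  'bbaaabaaabbbaabaabaabba'
  #37 SA[37]=26  'bbaabaabaabba'
  #38 SA[38]=25  'bbbaabaabaabba'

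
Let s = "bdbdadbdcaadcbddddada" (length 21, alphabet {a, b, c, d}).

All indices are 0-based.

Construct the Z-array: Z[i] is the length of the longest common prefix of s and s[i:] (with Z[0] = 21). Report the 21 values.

[21, 0, 2, 0, 0, 0, 2, 0, 0, 0, 0, 0, 0, 2, 0, 0, 0, 0, 0, 0, 0]

Z[0]=21
i=1: outside box; Z[1]=0
i=2: outside box; Z[2]=2 extend→box=[2,4)
i=3: min(r-i=1, Z[1]=0)=0; Z[3]=0
i=4: outside box; Z[4]=0
i=5: outside box; Z[5]=0
i=6: outside box; Z[6]=2 extend→box=[6,8)
i=7: min(r-i=1, Z[1]=0)=0; Z[7]=0
i=8: outside box; Z[8]=0
i=9: outside box; Z[9]=0
i=10: outside box; Z[10]=0
i=11: outside box; Z[11]=0
i=12: outside box; Z[12]=0
i=13: outside box; Z[13]=2 extend→box=[13,15)
i=14: min(r-i=1, Z[1]=0)=0; Z[14]=0
i=15: outside box; Z[15]=0
i=16: outside box; Z[16]=0
i=17: outside box; Z[17]=0
i=18: outside box; Z[18]=0
i=19: outside box; Z[19]=0
i=20: outside box; Z[20]=0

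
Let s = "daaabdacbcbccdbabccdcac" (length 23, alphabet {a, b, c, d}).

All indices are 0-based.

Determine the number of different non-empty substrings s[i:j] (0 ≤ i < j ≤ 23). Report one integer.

rank | idx | suffix
   0 |   1 | aaabdacbcbccdbabccdcac
   1 |   2 | aabdacbcbccdbabccdcac
   2 |  15 | abccdcac
   3 |   3 | abdacbcbccdbabccdcac
   4 |  21 | ac
   5 |   6 | acbcbccdbabccdcac
   6 |  14 | babccdcac
   7 |   8 | bcbccdbabccdcac
   8 |  10 | bccdbabccdcac
   9 |  16 | bccdcac
  10 |   4 | bdacbcbccdbabccdcac
  11 |  22 | c
  12 |  20 | cac
  13 |   7 | cbcbccdbabccdcac
  14 |   9 | cbccdbabccdcac
  15 |  11 | ccdbabccdcac
  16 |  17 | ccdcac
  17 |  12 | cdbabccdcac
  18 |  18 | cdcac
  19 |   0 | daaabdacbcbccdbabccdcac
  20 |   5 | dacbcbccdbabccdcac
  21 |  13 | dbabccdcac
  22 |  19 | dcac

SA = [1, 2, 15, 3, 21, 6, 14, 8, 10, 16, 4, 22, 20, 7, 9, 11, 17, 12, 18, 0, 5, 13, 19]
i: (SA[i-1],SA[i]) lcp shared
  1: (1,2) 2 'aa'
  2: (2,15) 1 'a'
  3: (15,3) 2 'ab'
  4: (3,21) 1 'a'
  5: (21,6) 2 'ac'
  6: (6,14) 0 ''
  7: (14,8) 1 'b'
  8: (8,10) 2 'bc'
  9: (10,16) 4 'bccd'
  10: (16,4) 1 'b'
  11: (4,22) 0 ''
  12: (22,20) 1 'c'
  13: (20,7) 1 'c'
  14: (7,9) 3 'cbc'
  15: (9,11) 1 'c'
  16: (11,17) 3 'ccd'
  17: (17,12) 1 'c'
  18: (12,18) 2 'cd'
  19: (18,0) 0 ''
  20: (0,5) 2 'da'
  21: (5,13) 1 'd'
  22: (13,19) 1 'd'

n(n+1)/2 = 23·24/2 = 276
Σ LCP = 0 + 2 + 1 + 2 + 1 + 2 + 0 + 1 + 2 + 4 + 1 + 0 + 1 + 1 + 3 + 1 + 3 + 1 + 2 + 0 + 2 + 1 + 1 = 32
distinct = 276 − 32 = 244

244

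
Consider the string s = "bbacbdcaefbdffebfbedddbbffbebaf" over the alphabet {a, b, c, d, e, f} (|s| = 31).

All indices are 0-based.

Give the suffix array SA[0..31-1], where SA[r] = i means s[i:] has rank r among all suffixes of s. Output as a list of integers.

rank | idx | suffix
   0 |   2 | acbdcaefbdffebfbedddbbffbebaf
   1 |   7 | aefbdffebfbedddbbffbebaf
   2 |  29 | af
   3 |   1 | bacbdcaefbdffebfbedddbbffbebaf
   4 |  28 | baf
   5 |   0 | bbacbdcaefbdffebfbedddbbffbebaf
   6 |  22 | bbffbebaf
   7 |   4 | bdcaefbdffebfbedddbbffbebaf
   8 |  10 | bdffebfbedddbbffbebaf
   9 |  26 | bebaf
  10 |  17 | bedddbbffbebaf
  11 |  15 | bfbedddbbffbebaf
  12 |  23 | bffbebaf
  13 |   6 | caefbdffebfbedddbbffbebaf
  14 |   3 | cbdcaefbdffebfbedddbbffbebaf
  15 |  21 | dbbffbebaf
  16 |   5 | dcaefbdffebfbedddbbffbebaf
  17 |  20 | ddbbffbebaf
  18 |  19 | dddbbffbebaf
  19 |  11 | dffebfbedddbbffbebaf
  20 |  27 | ebaf
  21 |  14 | ebfbedddbbffbebaf
  22 |  18 | edddbbffbebaf
  23 |   8 | efbdffebfbedddbbffbebaf
  24 |  30 | f
  25 |   9 | fbdffebfbedddbbffbebaf
  26 |  25 | fbebaf
  27 |  16 | fbedddbbffbebaf
  28 |  13 | febfbedddbbffbebaf
  29 |  24 | ffbebaf
  30 |  12 | ffebfbedddbbffbebaf

[2, 7, 29, 1, 28, 0, 22, 4, 10, 26, 17, 15, 23, 6, 3, 21, 5, 20, 19, 11, 27, 14, 18, 8, 30, 9, 25, 16, 13, 24, 12]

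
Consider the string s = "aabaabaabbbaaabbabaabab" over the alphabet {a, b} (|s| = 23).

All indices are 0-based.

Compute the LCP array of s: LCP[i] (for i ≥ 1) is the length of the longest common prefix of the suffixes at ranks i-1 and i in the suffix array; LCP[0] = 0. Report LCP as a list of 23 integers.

sorted suffixes:
  #0 SA[0]=11  'aaabbabaabab'
  #1 SA[1]=0  'aabaabaabbbaaabbabaabab'
  #2 SA[2]=3  'aabaabbbaaabbabaabab'
  #3 SA[3]=18  'aabab'
  #4 SA[4]=12  'aabbabaabab'
  #5 SA[5]=6  'aabbbaaabbabaabab'
  #6 SA[6]=21  'ab'
  #7 SA[7]=1  'abaabaabbbaaabbabaabab'
  #8 SA[8]=16  'abaabab'
  #9 SA[9]=4  'abaabbbaaabbabaabab'
  #10 SA[10]=19  'abab'
  #11 SA[11]=13  'abbabaabab'
  #12 SA[12]=7  'abbbaaabbabaabab'
  #13 SA[13]=22  'b'
  #14 SA[14]=10  'baaabbabaabab'
  #15 SA[15]=2  'baabaabbbaaabbabaabab'
  #16 SA[16]=17  'baabab'
  #17 SA[17]=5  'baabbbaaabbabaabab'
  #18 SA[18]=20  'bab'
  #19 SA[19]=15  'babaabab'
  #20 SA[20]=9  'bbaaabbabaabab'
  #21 SA[21]=14  'bbabaabab'
  #22 SA[22]=8  'bbbaaabbabaabab'

SA = [11, 0, 3, 18, 12, 6, 21, 1, 16, 4, 19, 13, 7, 22, 10, 2, 17, 5, 20, 15, 9, 14, 8]
i: (SA[i-1],SA[i]) lcp shared
  1: (11,0) 2 'aa'
  2: (0,3) 6 'aabaab'
  3: (3,18) 4 'aaba'
  4: (18,12) 3 'aab'
  5: (12,6) 4 'aabb'
  6: (6,21) 1 'a'
  7: (21,1) 2 'ab'
  8: (1,16) 6 'abaaba'
  9: (16,4) 5 'abaab'
  10: (4,19) 3 'aba'
  11: (19,13) 2 'ab'
  12: (13,7) 3 'abb'
  13: (7,22) 0 ''
  14: (22,10) 1 'b'
  15: (10,2) 3 'baa'
  16: (2,17) 5 'baaba'
  17: (17,5) 4 'baab'
  18: (5,20) 2 'ba'
  19: (20,15) 3 'bab'
  20: (15,9) 1 'b'
  21: (9,14) 3 'bba'
  22: (14,8) 2 'bb'

[0, 2, 6, 4, 3, 4, 1, 2, 6, 5, 3, 2, 3, 0, 1, 3, 5, 4, 2, 3, 1, 3, 2]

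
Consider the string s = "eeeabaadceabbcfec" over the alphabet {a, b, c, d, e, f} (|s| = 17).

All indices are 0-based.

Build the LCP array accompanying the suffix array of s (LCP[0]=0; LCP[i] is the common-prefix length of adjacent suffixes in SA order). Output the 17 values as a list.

[0, 1, 2, 1, 0, 1, 1, 0, 1, 1, 0, 0, 3, 1, 1, 2, 0]

rank | idx | suffix
   0 |   5 | aadceabbcfec
   1 |   3 | abaadceabbcfec
   2 |  10 | abbcfec
   3 |   6 | adceabbcfec
   4 |   4 | baadceabbcfec
   5 |  11 | bbcfec
   6 |  12 | bcfec
   7 |  16 | c
   8 |   8 | ceabbcfec
   9 |  13 | cfec
  10 |   7 | dceabbcfec
  11 |   2 | eabaadceabbcfec
  12 |   9 | eabbcfec
  13 |  15 | ec
  14 |   1 | eeabaadceabbcfec
  15 |   0 | eeeabaadceabbcfec
  16 |  14 | fec

SA = [5, 3, 10, 6, 4, 11, 12, 16, 8, 13, 7, 2, 9, 15, 1, 0, 14]
rank  pair      lcp
   1  s[5:],s[3:]  1  'a'
   2  s[3:],s[10:]  2  'ab'
   3  s[10:],s[6:]  1  'a'
   4  s[6:],s[4:]  0  ''
   5  s[4:],s[11:]  1  'b'
   6  s[11:],s[12:]  1  'b'
   7  s[12:],s[16:]  0  ''
   8  s[16:],s[8:]  1  'c'
   9  s[8:],s[13:]  1  'c'
  10  s[13:],s[7:]  0  ''
  11  s[7:],s[2:]  0  ''
  12  s[2:],s[9:]  3  'eab'
  13  s[9:],s[15:]  1  'e'
  14  s[15:],s[1:]  1  'e'
  15  s[1:],s[0:]  2  'ee'
  16  s[0:],s[14:]  0  ''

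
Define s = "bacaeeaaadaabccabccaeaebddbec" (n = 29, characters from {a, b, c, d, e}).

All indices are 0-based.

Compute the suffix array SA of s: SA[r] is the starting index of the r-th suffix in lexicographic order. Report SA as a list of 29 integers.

rank | idx | suffix
   0 |   6 | aaadaabccabccaeaebddbec
   1 |  10 | aabccabccaeaebddbec
   2 |   7 | aadaabccabccaeaebddbec
   3 |  11 | abccabccaeaebddbec
   4 |  15 | abccaeaebddbec
   5 |   1 | acaeeaaadaabccabccaeaebddbec
   6 |   8 | adaabccabccaeaebddbec
   7 |  19 | aeaebddbec
   8 |  21 | aebddbec
   9 |   3 | aeeaaadaabccabccaeaebddbec
  10 |   0 | bacaeeaaadaabccabccaeaebddbec
  11 |  12 | bccabccaeaebddbec
  12 |  16 | bccaeaebddbec
  13 |  23 | bddbec
  14 |  26 | bec
  15 |  28 | c
  16 |  14 | cabccaeaebddbec
  17 |  18 | caeaebddbec
  18 |   2 | caeeaaadaabccabccaeaebddbec
  19 |  13 | ccabccaeaebddbec
  20 |  17 | ccaeaebddbec
  21 |   9 | daabccabccaeaebddbec
  22 |  25 | dbec
  23 |  24 | ddbec
  24 |   5 | eaaadaabccabccaeaebddbec
  25 |  20 | eaebddbec
  26 |  22 | ebddbec
  27 |  27 | ec
  28 |   4 | eeaaadaabccabccaeaebddbec

[6, 10, 7, 11, 15, 1, 8, 19, 21, 3, 0, 12, 16, 23, 26, 28, 14, 18, 2, 13, 17, 9, 25, 24, 5, 20, 22, 27, 4]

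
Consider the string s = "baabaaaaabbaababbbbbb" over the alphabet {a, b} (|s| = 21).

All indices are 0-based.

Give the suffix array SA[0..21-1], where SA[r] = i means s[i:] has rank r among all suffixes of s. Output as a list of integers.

[4, 5, 6, 1, 11, 7, 2, 12, 8, 14, 20, 3, 0, 10, 13, 19, 9, 18, 17, 16, 15]

rank→(start, suffix):
  0 → (4, 'aaaaabbaababbbbbb')
  1 → (5, 'aaaabbaababbbbbb')
  2 → (6, 'aaabbaababbbbbb')
  3 → (1, 'aabaaaaabbaababbbbbb')
  4 → (11, 'aababbbbbb')
  5 → (7, 'aabbaababbbbbb')
  6 → (2, 'abaaaaabbaababbbbbb')
  7 → (12, 'ababbbbbb')
  8 → (8, 'abbaababbbbbb')
  9 → (14, 'abbbbbb')
  10 → (20, 'b')
  11 → (3, 'baaaaabbaababbbbbb')
  12 → (0, 'baabaaaaabbaababbbbbb')
  13 → (10, 'baababbbbbb')
  14 → (13, 'babbbbbb')
  15 → (19, 'bb')
  16 → (9, 'bbaababbbbbb')
  17 → (18, 'bbb')
  18 → (17, 'bbbb')
  19 → (16, 'bbbbb')
  20 → (15, 'bbbbbb')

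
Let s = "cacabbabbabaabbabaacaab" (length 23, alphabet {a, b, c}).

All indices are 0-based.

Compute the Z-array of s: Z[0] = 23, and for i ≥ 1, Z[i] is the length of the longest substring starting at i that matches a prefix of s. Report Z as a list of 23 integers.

Z[0]=23
i=1: outside box; Z[1]=0
i=2: outside box; Z[2]=2 extend→box=[2,4)
i=3: min(r-i=1, Z[1]=0)=0; Z[3]=0
i=4: outside box; Z[4]=0
i=5: outside box; Z[5]=0
i=6: outside box; Z[6]=0
i=7: outside box; Z[7]=0
i=8: outside box; Z[8]=0
i=9: outside box; Z[9]=0
i=10: outside box; Z[10]=0
i=11: outside box; Z[11]=0
i=12: outside box; Z[12]=0
i=13: outside box; Z[13]=0
i=14: outside box; Z[14]=0
i=15: outside box; Z[15]=0
i=16: outside box; Z[16]=0
i=17: outside box; Z[17]=0
i=18: outside box; Z[18]=0
i=19: outside box; Z[19]=2 extend→box=[19,21)
i=20: min(r-i=1, Z[1]=0)=0; Z[20]=0
i=21: outside box; Z[21]=0
i=22: outside box; Z[22]=0

[23, 0, 2, 0, 0, 0, 0, 0, 0, 0, 0, 0, 0, 0, 0, 0, 0, 0, 0, 2, 0, 0, 0]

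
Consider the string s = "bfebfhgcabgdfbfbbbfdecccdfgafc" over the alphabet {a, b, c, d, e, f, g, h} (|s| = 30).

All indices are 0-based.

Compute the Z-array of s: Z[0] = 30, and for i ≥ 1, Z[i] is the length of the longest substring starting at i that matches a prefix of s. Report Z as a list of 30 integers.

Z[0]=30
i=1: i≥r, start 0; Z[1]=0
i=2: i≥r, start 0; Z[2]=0
i=3: i≥r, start 0; Z[3]=2 scan→box=[3,5)
i=4: min(r-i=1, Z[1]=0)=0; Z[4]=0
i=5: i≥r, start 0; Z[5]=0
i=6: i≥r, start 0; Z[6]=0
i=7: i≥r, start 0; Z[7]=0
i=8: i≥r, start 0; Z[8]=0
i=9: i≥r, start 0; Z[9]=1 scan→box=[9,10)
i=10: i≥r, start 0; Z[10]=0
i=11: i≥r, start 0; Z[11]=0
i=12: i≥r, start 0; Z[12]=0
i=13: i≥r, start 0; Z[13]=2 scan→box=[13,15)
i=14: min(r-i=1, Z[1]=0)=0; Z[14]=0
i=15: i≥r, start 0; Z[15]=1 scan→box=[15,16)
i=16: i≥r, start 0; Z[16]=1 scan→box=[16,17)
i=17: i≥r, start 0; Z[17]=2 scan→box=[17,19)
i=18: min(r-i=1, Z[1]=0)=0; Z[18]=0
i=19: i≥r, start 0; Z[19]=0
i=20: i≥r, start 0; Z[20]=0
i=21: i≥r, start 0; Z[21]=0
i=22: i≥r, start 0; Z[22]=0
i=23: i≥r, start 0; Z[23]=0
i=24: i≥r, start 0; Z[24]=0
i=25: i≥r, start 0; Z[25]=0
i=26: i≥r, start 0; Z[26]=0
i=27: i≥r, start 0; Z[27]=0
i=28: i≥r, start 0; Z[28]=0
i=29: i≥r, start 0; Z[29]=0

[30, 0, 0, 2, 0, 0, 0, 0, 0, 1, 0, 0, 0, 2, 0, 1, 1, 2, 0, 0, 0, 0, 0, 0, 0, 0, 0, 0, 0, 0]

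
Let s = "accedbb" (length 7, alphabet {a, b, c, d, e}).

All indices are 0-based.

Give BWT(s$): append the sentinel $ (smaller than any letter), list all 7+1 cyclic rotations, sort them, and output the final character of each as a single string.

b$bdacec

rank  rotation  last
    0  $accedbb  b
    1  accedbb$  $
    2  b$accedb  b
    3  bb$acced  d
    4  ccedbb$a  a
    5  cedbb$ac  c
    6  dbb$acce  e
    7  edbb$acc  c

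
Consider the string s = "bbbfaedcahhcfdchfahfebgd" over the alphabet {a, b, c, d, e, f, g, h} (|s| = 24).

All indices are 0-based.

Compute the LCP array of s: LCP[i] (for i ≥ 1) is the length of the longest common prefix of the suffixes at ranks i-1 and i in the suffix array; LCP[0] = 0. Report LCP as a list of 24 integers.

[0, 1, 2, 0, 2, 1, 1, 0, 1, 1, 0, 1, 2, 0, 1, 0, 2, 1, 1, 0, 0, 1, 2, 1]

rank | idx | suffix
   0 |   4 | aedcahhcfdchfahfebgd
   1 |  17 | ahfebgd
   2 |   8 | ahhcfdchfahfebgd
   3 |   0 | bbbfaedcahhcfdchfahfebgd
   4 |   1 | bbfaedcahhcfdchfahfebgd
   5 |   2 | bfaedcahhcfdchfahfebgd
   6 |  21 | bgd
   7 |   7 | cahhcfdchfahfebgd
   8 |  11 | cfdchfahfebgd
   9 |  14 | chfahfebgd
  10 |  23 | d
  11 |   6 | dcahhcfdchfahfebgd
  12 |  13 | dchfahfebgd
  13 |  20 | ebgd
  14 |   5 | edcahhcfdchfahfebgd
  15 |   3 | faedcahhcfdchfahfebgd
  16 |  16 | fahfebgd
  17 |  12 | fdchfahfebgd
  18 |  19 | febgd
  19 |  22 | gd
  20 |  10 | hcfdchfahfebgd
  21 |  15 | hfahfebgd
  22 |  18 | hfebgd
  23 |   9 | hhcfdchfahfebgd

SA = [4, 17, 8, 0, 1, 2, 21, 7, 11, 14, 23, 6, 13, 20, 5, 3, 16, 12, 19, 22, 10, 15, 18, 9]
[i] adj suffixes → lcp
  [1] 4/17 → 1 ('a')
  [2] 17/8 → 2 ('ah')
  [3] 8/0 → 0 ('')
  [4] 0/1 → 2 ('bb')
  [5] 1/2 → 1 ('b')
  [6] 2/21 → 1 ('b')
  [7] 21/7 → 0 ('')
  [8] 7/11 → 1 ('c')
  [9] 11/14 → 1 ('c')
  [10] 14/23 → 0 ('')
  [11] 23/6 → 1 ('d')
  [12] 6/13 → 2 ('dc')
  [13] 13/20 → 0 ('')
  [14] 20/5 → 1 ('e')
  [15] 5/3 → 0 ('')
  [16] 3/16 → 2 ('fa')
  [17] 16/12 → 1 ('f')
  [18] 12/19 → 1 ('f')
  [19] 19/22 → 0 ('')
  [20] 22/10 → 0 ('')
  [21] 10/15 → 1 ('h')
  [22] 15/18 → 2 ('hf')
  [23] 18/9 → 1 ('h')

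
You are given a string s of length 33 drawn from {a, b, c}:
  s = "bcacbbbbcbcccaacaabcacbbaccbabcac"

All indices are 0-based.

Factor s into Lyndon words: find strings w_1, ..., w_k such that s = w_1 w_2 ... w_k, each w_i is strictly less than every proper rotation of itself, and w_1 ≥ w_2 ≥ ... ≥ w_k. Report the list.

["bc", "acbbbbcbccc", "aac", "aabcacbbaccbabcac"]

emit factor 1: 'bc' (i=0, period=2)
emit factor 2: 'acbbbbcbccc' (i=2, period=11)
emit factor 3: 'aac' (i=13, period=3)
emit factor 4: 'aabcacbbaccbabcac' (i=16, period=17)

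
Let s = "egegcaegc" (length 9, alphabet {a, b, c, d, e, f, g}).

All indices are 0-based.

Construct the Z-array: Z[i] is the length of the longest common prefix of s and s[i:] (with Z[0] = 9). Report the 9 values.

[9, 0, 2, 0, 0, 0, 2, 0, 0]

Z[0]=9
i=1: i≥r, start 0; Z[1]=0
i=2: i≥r, start 0; Z[2]=2 grow→box=[2,4)
i=3: min(r-i=1, Z[1]=0)=0; Z[3]=0
i=4: i≥r, start 0; Z[4]=0
i=5: i≥r, start 0; Z[5]=0
i=6: i≥r, start 0; Z[6]=2 grow→box=[6,8)
i=7: min(r-i=1, Z[1]=0)=0; Z[7]=0
i=8: i≥r, start 0; Z[8]=0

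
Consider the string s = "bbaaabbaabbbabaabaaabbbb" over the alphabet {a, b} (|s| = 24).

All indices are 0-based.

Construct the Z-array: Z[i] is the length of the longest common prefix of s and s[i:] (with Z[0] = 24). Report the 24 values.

[24, 1, 0, 0, 0, 4, 1, 0, 0, 2, 3, 1, 0, 1, 0, 0, 1, 0, 0, 0, 2, 2, 2, 1]

Z[0]=24
i=1: fresh scan; Z[1]=1 extend→box=[1,2)
i=2: fresh scan; Z[2]=0
i=3: fresh scan; Z[3]=0
i=4: fresh scan; Z[4]=0
i=5: fresh scan; Z[5]=4 extend→box=[5,9)
i=6: min(r-i=3, Z[1]=1)=1; Z[6]=1
i=7: min(r-i=2, Z[2]=0)=0; Z[7]=0
i=8: min(r-i=1, Z[3]=0)=0; Z[8]=0
i=9: fresh scan; Z[9]=2 extend→box=[9,11)
i=10: min(r-i=1, Z[1]=1)=1; Z[10]=3 extend→box=[10,13)
i=11: min(r-i=2, Z[1]=1)=1; Z[11]=1
i=12: min(r-i=1, Z[2]=0)=0; Z[12]=0
i=13: fresh scan; Z[13]=1 extend→box=[13,14)
i=14: fresh scan; Z[14]=0
i=15: fresh scan; Z[15]=0
i=16: fresh scan; Z[16]=1 extend→box=[16,17)
i=17: fresh scan; Z[17]=0
i=18: fresh scan; Z[18]=0
i=19: fresh scan; Z[19]=0
i=20: fresh scan; Z[20]=2 extend→box=[20,22)
i=21: min(r-i=1, Z[1]=1)=1; Z[21]=2 extend→box=[21,23)
i=22: min(r-i=1, Z[1]=1)=1; Z[22]=2 extend→box=[22,24)
i=23: min(r-i=1, Z[1]=1)=1; Z[23]=1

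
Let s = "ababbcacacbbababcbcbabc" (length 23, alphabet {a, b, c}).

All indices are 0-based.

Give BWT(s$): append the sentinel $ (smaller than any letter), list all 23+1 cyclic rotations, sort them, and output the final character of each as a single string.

rank  rotation                  last
    0  $ababbcacacbbababcbcbabc  c
    1  ababbcacacbbababcbcbabc$  $
    2  ababcbcbabc$ababbcacacbb  b
    3  abbcacacbbababcbcbabc$ab  b
    4  abc$ababbcacacbbababcbcb  b
    5  abcbcbabc$ababbcacacbbab  b
    6  acacbbababcbcbabc$ababbc  c
    7  acbbababcbcbabc$ababbcac  c
    8  bababcbcbabc$ababbcacacb  b
    9  babbcacacbbababcbcbabc$a  a
   10  babc$ababbcacacbbababcbc  c
   11  babcbcbabc$ababbcacacbba  a
   12  bbababcbcbabc$ababbcacac  c
   13  bbcacacbbababcbcbabc$aba  a
   14  bc$ababbcacacbbababcbcba  a
   15  bcacacbbababcbcbabc$abab  b
   16  bcbabc$ababbcacacbbababc  c
   17  bcbcbabc$ababbcacacbbaba  a
   18  c$ababbcacacbbababcbcbab  b
   19  cacacbbababcbcbabc$ababb  b
   20  cacbbababcbcbabc$ababbca  a
   21  cbabc$ababbcacacbbababcb  b
   22  cbbababcbcbabc$ababbcaca  a
   23  cbcbabc$ababbcacacbbabab  b

c$bbbbccbacacaabcabbabab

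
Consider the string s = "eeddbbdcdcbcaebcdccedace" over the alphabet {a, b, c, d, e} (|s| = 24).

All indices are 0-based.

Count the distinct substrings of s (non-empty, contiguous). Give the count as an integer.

274

rank | idx | suffix
   0 |  21 | ace
   1 |  12 | aebcdccedace
   2 |   4 | bbdcdcbcaebcdccedace
   3 |  10 | bcaebcdccedace
   4 |  14 | bcdccedace
   5 |   5 | bdcdcbcaebcdccedace
   6 |  11 | caebcdccedace
   7 |   9 | cbcaebcdccedace
   8 |  17 | ccedace
   9 |   7 | cdcbcaebcdccedace
  10 |  15 | cdccedace
  11 |  22 | ce
  12 |  18 | cedace
  13 |  20 | dace
  14 |   3 | dbbdcdcbcaebcdccedace
  15 |   8 | dcbcaebcdccedace
  16 |  16 | dccedace
  17 |   6 | dcdcbcaebcdccedace
  18 |   2 | ddbbdcdcbcaebcdccedace
  19 |  23 | e
  20 |  13 | ebcdccedace
  21 |  19 | edace
  22 |   1 | eddbbdcdcbcaebcdccedace
  23 |   0 | eeddbbdcdcbcaebcdccedace

SA = [21, 12, 4, 10, 14, 5, 11, 9, 17, 7, 15, 22, 18, 20, 3, 8, 16, 6, 2, 23, 13, 19, 1, 0]
[i] adj suffixes → lcp
  [1] 21/12 → 1 ('a')
  [2] 12/4 → 0 ('')
  [3] 4/10 → 1 ('b')
  [4] 10/14 → 2 ('bc')
  [5] 14/5 → 1 ('b')
  [6] 5/11 → 0 ('')
  [7] 11/9 → 1 ('c')
  [8] 9/17 → 1 ('c')
  [9] 17/7 → 1 ('c')
  [10] 7/15 → 3 ('cdc')
  [11] 15/22 → 1 ('c')
  [12] 22/18 → 2 ('ce')
  [13] 18/20 → 0 ('')
  [14] 20/3 → 1 ('d')
  [15] 3/8 → 1 ('d')
  [16] 8/16 → 2 ('dc')
  [17] 16/6 → 2 ('dc')
  [18] 6/2 → 1 ('d')
  [19] 2/23 → 0 ('')
  [20] 23/13 → 1 ('e')
  [21] 13/19 → 1 ('e')
  [22] 19/1 → 2 ('ed')
  [23] 1/0 → 1 ('e')

n(n+1)/2 = 24·25/2 = 300
Σ LCP = 0 + 1 + 0 + 1 + 2 + 1 + 0 + 1 + 1 + 1 + 3 + 1 + 2 + 0 + 1 + 1 + 2 + 2 + 1 + 0 + 1 + 1 + 2 + 1 = 26
distinct = 300 − 26 = 274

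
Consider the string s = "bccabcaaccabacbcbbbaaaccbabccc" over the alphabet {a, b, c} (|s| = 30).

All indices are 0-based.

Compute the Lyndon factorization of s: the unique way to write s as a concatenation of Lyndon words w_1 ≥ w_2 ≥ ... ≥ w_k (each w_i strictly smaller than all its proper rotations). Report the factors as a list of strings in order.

emit factor 1: 'bcc' (i=0, period=3)
emit factor 2: 'abc' (i=3, period=3)
emit factor 3: 'aaccabacbcbbb' (i=6, period=13)
emit factor 4: 'aaaccbabccc' (i=19, period=11)

["bcc", "abc", "aaccabacbcbbb", "aaaccbabccc"]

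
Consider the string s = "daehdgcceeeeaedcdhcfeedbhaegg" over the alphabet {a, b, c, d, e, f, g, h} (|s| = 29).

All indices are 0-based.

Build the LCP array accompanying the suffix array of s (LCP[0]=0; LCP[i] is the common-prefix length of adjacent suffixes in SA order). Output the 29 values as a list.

rank→(start, suffix):
  0 → (12, 'aedcdhcfeedbhaegg')
  1 → (25, 'aegg')
  2 → (1, 'aehdgcceeeeaedcdhcfeedbhaegg')
  3 → (23, 'bhaegg')
  4 → (6, 'cceeeeaedcdhcfeedbhaegg')
  5 → (15, 'cdhcfeedbhaegg')
  6 → (7, 'ceeeeaedcdhcfeedbhaegg')
  7 → (18, 'cfeedbhaegg')
  8 → (0, 'daehdgcceeeeaedcdhcfeedbhaegg')
  9 → (22, 'dbhaegg')
  10 → (14, 'dcdhcfeedbhaegg')
  11 → (4, 'dgcceeeeaedcdhcfeedbhaegg')
  12 → (16, 'dhcfeedbhaegg')
  13 → (11, 'eaedcdhcfeedbhaegg')
  14 → (21, 'edbhaegg')
  15 → (13, 'edcdhcfeedbhaegg')
  16 → (10, 'eeaedcdhcfeedbhaegg')
  17 → (20, 'eedbhaegg')
  18 → (9, 'eeeaedcdhcfeedbhaegg')
  19 → (8, 'eeeeaedcdhcfeedbhaegg')
  20 → (26, 'egg')
  21 → (2, 'ehdgcceeeeaedcdhcfeedbhaegg')
  22 → (19, 'feedbhaegg')
  23 → (28, 'g')
  24 → (5, 'gcceeeeaedcdhcfeedbhaegg')
  25 → (27, 'gg')
  26 → (24, 'haegg')
  27 → (17, 'hcfeedbhaegg')
  28 → (3, 'hdgcceeeeaedcdhcfeedbhaegg')

SA = [12, 25, 1, 23, 6, 15, 7, 18, 0, 22, 14, 4, 16, 11, 21, 13, 10, 20, 9, 8, 26, 2, 19, 28, 5, 27, 24, 17, 3]
[i] adj suffixes → lcp
  [1] 12/25 → 2 ('ae')
  [2] 25/1 → 2 ('ae')
  [3] 1/23 → 0 ('')
  [4] 23/6 → 0 ('')
  [5] 6/15 → 1 ('c')
  [6] 15/7 → 1 ('c')
  [7] 7/18 → 1 ('c')
  [8] 18/0 → 0 ('')
  [9] 0/22 → 1 ('d')
  [10] 22/14 → 1 ('d')
  [11] 14/4 → 1 ('d')
  [12] 4/16 → 1 ('d')
  [13] 16/11 → 0 ('')
  [14] 11/21 → 1 ('e')
  [15] 21/13 → 2 ('ed')
  [16] 13/10 → 1 ('e')
  [17] 10/20 → 2 ('ee')
  [18] 20/9 → 2 ('ee')
  [19] 9/8 → 3 ('eee')
  [20] 8/26 → 1 ('e')
  [21] 26/2 → 1 ('e')
  [22] 2/19 → 0 ('')
  [23] 19/28 → 0 ('')
  [24] 28/5 → 1 ('g')
  [25] 5/27 → 1 ('g')
  [26] 27/24 → 0 ('')
  [27] 24/17 → 1 ('h')
  [28] 17/3 → 1 ('h')

[0, 2, 2, 0, 0, 1, 1, 1, 0, 1, 1, 1, 1, 0, 1, 2, 1, 2, 2, 3, 1, 1, 0, 0, 1, 1, 0, 1, 1]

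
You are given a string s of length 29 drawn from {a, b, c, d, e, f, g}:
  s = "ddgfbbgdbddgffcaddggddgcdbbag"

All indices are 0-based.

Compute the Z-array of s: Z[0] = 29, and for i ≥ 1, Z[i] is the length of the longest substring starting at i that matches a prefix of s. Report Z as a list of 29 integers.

[29, 1, 0, 0, 0, 0, 0, 1, 0, 4, 1, 0, 0, 0, 0, 0, 3, 1, 0, 0, 3, 1, 0, 0, 1, 0, 0, 0, 0]

Z[0]=29
i=1: outside box; Z[1]=1 extend→box=[1,2)
i=2: outside box; Z[2]=0
i=3: outside box; Z[3]=0
i=4: outside box; Z[4]=0
i=5: outside box; Z[5]=0
i=6: outside box; Z[6]=0
i=7: outside box; Z[7]=1 extend→box=[7,8)
i=8: outside box; Z[8]=0
i=9: outside box; Z[9]=4 extend→box=[9,13)
i=10: min(r-i=3, Z[1]=1)=1; Z[10]=1
i=11: min(r-i=2, Z[2]=0)=0; Z[11]=0
i=12: min(r-i=1, Z[3]=0)=0; Z[12]=0
i=13: outside box; Z[13]=0
i=14: outside box; Z[14]=0
i=15: outside box; Z[15]=0
i=16: outside box; Z[16]=3 extend→box=[16,19)
i=17: min(r-i=2, Z[1]=1)=1; Z[17]=1
i=18: min(r-i=1, Z[2]=0)=0; Z[18]=0
i=19: outside box; Z[19]=0
i=20: outside box; Z[20]=3 extend→box=[20,23)
i=21: min(r-i=2, Z[1]=1)=1; Z[21]=1
i=22: min(r-i=1, Z[2]=0)=0; Z[22]=0
i=23: outside box; Z[23]=0
i=24: outside box; Z[24]=1 extend→box=[24,25)
i=25: outside box; Z[25]=0
i=26: outside box; Z[26]=0
i=27: outside box; Z[27]=0
i=28: outside box; Z[28]=0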